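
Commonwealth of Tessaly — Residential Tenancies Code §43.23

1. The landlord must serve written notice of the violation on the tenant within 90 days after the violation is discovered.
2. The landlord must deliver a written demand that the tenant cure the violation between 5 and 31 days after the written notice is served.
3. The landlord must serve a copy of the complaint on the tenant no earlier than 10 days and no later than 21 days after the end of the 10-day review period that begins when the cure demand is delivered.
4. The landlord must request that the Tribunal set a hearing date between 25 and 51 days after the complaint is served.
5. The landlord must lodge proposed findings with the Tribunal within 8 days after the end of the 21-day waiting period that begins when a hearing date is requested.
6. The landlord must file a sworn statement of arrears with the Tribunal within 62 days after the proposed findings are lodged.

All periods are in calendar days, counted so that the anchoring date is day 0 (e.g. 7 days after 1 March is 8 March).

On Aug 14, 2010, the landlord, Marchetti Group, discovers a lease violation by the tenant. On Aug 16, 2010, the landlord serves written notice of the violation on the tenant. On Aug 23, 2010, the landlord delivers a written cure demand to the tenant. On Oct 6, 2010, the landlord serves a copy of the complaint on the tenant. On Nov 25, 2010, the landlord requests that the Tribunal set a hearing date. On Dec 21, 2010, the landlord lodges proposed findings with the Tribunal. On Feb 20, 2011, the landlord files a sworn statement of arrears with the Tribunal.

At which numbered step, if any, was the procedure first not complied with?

Step 3

Step 1: 90 days after Aug 14, 2010 (when the violation is discovered) is Nov 12, 2010; completed Aug 16, 2010, before the deadline.
Step 2: the window is 5–31 days after Aug 16, 2010 (when the written notice is served), so Aug 21, 2010 through Sep 16, 2010; done Aug 23, 2010, which is between those dates.
Step 3: the window is 10–21 days after Sep 2, 2010 (end of the 10-day review period, which began when the cure demand is delivered on Aug 23, 2010), so Sep 12, 2010 through Sep 23, 2010; done Oct 6, 2010 — 13 days after the window closed.
Later steps need not be reached.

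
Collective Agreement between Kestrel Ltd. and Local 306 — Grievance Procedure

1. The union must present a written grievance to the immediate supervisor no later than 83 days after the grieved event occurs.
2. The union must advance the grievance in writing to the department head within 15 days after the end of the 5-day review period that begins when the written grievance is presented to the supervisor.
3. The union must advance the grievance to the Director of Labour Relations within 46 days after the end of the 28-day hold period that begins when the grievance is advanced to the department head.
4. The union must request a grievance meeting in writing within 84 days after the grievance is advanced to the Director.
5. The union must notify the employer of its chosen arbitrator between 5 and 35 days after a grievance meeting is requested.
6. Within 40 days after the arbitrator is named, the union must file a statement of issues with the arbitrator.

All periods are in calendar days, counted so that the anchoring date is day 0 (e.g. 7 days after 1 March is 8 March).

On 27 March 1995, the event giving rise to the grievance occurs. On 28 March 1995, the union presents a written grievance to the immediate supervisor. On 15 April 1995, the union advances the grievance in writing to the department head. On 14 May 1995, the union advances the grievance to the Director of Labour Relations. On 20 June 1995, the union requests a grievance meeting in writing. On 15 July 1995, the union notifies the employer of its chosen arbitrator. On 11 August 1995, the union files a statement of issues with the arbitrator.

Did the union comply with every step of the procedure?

Yes

Step 1 — counting 83 days from 27 March 1995 (when the grieved event occurs) gives a deadline of 18 June 1995; completed 28 March 1995, before the deadline.
Step 2 — counting 15 days from 2 April 1995 (end of the 5-day review period, which began when the written grievance is presented to the supervisor on 28 March 1995) gives a deadline of 17 April 1995; completed 15 April 1995, before the deadline.
Step 3 — counting 46 days from 13 May 1995 (end of the 28-day hold period, which began when the grievance is advanced to the department head on 15 April 1995) gives a deadline of 28 June 1995; done 14 May 1995 — timely.
Step 4 — counting 84 days from 14 May 1995 (when the grievance is advanced to the Director) gives a deadline of 6 August 1995; 20 June 1995 is within that limit.
Step 5 — 5 and 35 days from 20 June 1995 (when a grievance meeting is requested) are 25 June 1995 and 25 July 1995 respectively; 15 July 1995 falls inside that range.
Step 6 — counting 40 days from 15 July 1995 (when the arbitrator is named) gives a deadline of 24 August 1995; 11 August 1995 is within that limit.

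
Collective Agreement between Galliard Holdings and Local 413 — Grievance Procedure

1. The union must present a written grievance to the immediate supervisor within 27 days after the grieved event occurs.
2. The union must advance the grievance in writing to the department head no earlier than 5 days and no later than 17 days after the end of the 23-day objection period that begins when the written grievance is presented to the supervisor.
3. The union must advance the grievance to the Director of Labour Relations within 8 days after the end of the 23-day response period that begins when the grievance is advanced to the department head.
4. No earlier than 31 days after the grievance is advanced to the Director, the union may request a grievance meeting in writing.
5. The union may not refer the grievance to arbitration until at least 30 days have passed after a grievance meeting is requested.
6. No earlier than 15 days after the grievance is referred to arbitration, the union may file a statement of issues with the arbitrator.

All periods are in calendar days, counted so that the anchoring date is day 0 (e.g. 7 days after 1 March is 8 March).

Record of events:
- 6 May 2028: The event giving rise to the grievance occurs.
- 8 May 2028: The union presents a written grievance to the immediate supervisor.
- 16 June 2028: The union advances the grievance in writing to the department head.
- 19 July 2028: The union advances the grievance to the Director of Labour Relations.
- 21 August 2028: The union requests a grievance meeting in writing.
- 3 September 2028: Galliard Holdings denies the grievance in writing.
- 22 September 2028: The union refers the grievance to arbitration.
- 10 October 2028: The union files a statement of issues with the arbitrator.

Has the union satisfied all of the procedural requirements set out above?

Step 1: 27 days after 6 May 2028 (when the grieved event occurs) is 2 June 2028; completed 8 May 2028, before the deadline.
Step 2: the window is 5–17 days after 31 May 2028 (end of the 23-day objection period, which began when the written grievance is presented to the supervisor on 8 May 2028), so 5 June 2028 through 17 June 2028; done 16 June 2028 — within the window.
Step 3: 8 days after 9 July 2028 (end of the 23-day response period, which began when the grievance is advanced to the department head on 16 June 2028) is 17 July 2028; 19 July 2028 misses that deadline by 2 days.

No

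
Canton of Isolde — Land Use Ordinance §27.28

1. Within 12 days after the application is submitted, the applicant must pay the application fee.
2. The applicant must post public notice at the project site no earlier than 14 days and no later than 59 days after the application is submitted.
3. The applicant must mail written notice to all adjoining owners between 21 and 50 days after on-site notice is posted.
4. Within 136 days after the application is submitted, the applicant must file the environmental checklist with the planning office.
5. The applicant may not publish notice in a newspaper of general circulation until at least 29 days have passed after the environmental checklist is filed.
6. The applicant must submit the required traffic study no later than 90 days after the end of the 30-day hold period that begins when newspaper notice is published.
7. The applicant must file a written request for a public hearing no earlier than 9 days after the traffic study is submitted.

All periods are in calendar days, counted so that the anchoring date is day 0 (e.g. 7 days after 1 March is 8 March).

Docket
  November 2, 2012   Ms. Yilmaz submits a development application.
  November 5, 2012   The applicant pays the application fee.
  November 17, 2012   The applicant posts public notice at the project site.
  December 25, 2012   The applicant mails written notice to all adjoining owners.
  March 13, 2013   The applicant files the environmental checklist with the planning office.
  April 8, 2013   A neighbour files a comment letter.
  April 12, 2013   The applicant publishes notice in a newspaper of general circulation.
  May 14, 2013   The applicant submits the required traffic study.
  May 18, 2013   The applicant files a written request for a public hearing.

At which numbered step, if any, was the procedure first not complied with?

Step 1: 12 days after November 2, 2012 (when the application is submitted) is November 14, 2012; November 5, 2012 is within that limit.
Step 2: the window is 14–59 days after November 2, 2012 (when the application is submitted), so November 16, 2012 through December 31, 2012; November 17, 2012 falls inside that range.
Step 3: the window is 21–50 days after November 17, 2012 (when on-site notice is posted), so December 8, 2012 through January 6, 2013; done December 25, 2012, which is between those dates.
Step 4: 136 days after November 2, 2012 (when the application is submitted) is March 18, 2013; completed March 13, 2013, before the deadline.
Step 5: the earliest permitted date is 29 days after March 13, 2013 (when the environmental checklist is filed), i.e. April 11, 2013; done April 12, 2013, after the minimum wait.
Step 6: 90 days after May 12, 2013 (end of the 30-day hold period, which began when newspaper notice is published on April 12, 2013) is August 10, 2013; May 14, 2013 is within that limit.
Step 7: the earliest permitted date is 9 days after May 14, 2013 (when the traffic study is submitted), i.e. May 23, 2013; May 18, 2013 is 5 days before the earliest permitted date.
No need to go further; step 7 was not satisfied.

Step 7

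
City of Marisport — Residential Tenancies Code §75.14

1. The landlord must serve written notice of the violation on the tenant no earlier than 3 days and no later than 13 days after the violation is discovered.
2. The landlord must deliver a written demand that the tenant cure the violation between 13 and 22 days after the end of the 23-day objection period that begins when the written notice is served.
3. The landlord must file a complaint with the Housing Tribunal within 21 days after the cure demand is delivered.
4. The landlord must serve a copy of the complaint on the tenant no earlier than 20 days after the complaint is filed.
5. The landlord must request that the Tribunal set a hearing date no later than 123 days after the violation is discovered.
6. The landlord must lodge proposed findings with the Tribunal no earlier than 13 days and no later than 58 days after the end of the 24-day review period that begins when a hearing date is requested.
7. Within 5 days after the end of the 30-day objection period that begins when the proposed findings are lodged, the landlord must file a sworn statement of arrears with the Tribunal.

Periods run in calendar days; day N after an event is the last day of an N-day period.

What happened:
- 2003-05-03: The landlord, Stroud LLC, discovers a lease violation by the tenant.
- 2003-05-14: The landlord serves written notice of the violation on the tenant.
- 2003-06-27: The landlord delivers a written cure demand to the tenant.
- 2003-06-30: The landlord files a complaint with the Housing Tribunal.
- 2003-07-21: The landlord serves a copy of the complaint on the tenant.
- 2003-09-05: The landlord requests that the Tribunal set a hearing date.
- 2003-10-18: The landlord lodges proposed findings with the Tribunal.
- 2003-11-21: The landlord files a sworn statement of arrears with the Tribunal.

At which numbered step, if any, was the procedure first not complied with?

Step 1: the window is 3–13 days after 2003-05-03 (when the violation is discovered), so 2003-05-06 through 2003-05-16; done 2003-05-14, which is between those dates.
Step 2: the window is 13–22 days after 2003-06-06 (end of the 23-day objection period, which began when the written notice is served on 2003-05-14), so 2003-06-19 through 2003-06-28; 2003-06-27 falls inside that range.
Step 3: 21 days after 2003-06-27 (when the cure demand is delivered) is 2003-07-18; done 2003-06-30 — timely.
Step 4: the earliest permitted date is 20 days after 2003-06-30 (when the complaint is filed), i.e. 2003-07-20; done 2003-07-21 — permitted.
Step 5: 123 days after 2003-05-03 (when the violation is discovered) is 2003-09-03; 2003-09-05 misses that deadline by 2 days.

Step 5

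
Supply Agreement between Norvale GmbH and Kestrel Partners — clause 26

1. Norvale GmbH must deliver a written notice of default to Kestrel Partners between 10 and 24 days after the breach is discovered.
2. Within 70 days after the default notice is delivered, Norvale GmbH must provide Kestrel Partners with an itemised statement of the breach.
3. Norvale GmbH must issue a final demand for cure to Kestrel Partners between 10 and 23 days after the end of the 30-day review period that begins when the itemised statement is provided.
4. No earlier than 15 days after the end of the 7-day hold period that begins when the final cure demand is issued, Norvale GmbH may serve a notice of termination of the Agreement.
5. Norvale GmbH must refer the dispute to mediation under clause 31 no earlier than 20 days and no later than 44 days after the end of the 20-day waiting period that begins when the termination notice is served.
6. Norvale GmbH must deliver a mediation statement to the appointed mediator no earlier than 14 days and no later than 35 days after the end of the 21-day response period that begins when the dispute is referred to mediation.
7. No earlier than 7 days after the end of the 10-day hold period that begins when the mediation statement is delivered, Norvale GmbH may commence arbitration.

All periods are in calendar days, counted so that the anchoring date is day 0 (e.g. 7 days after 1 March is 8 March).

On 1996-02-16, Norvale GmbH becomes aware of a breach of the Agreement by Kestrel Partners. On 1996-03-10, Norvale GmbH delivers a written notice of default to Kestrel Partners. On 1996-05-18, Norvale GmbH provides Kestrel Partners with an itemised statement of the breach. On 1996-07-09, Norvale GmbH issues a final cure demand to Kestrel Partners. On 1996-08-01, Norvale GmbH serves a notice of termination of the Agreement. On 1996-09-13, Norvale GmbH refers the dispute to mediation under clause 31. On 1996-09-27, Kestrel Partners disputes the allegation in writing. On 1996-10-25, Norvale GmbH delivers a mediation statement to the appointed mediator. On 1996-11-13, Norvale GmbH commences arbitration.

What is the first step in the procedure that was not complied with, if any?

(1) the permitted window runs from 1996-02-16 + 10 = 1996-02-26 to 1996-02-16 + 24 = 1996-03-11; done 1996-03-10, which is between those dates.
(2) due by 1996-03-10 + 70 days = 1996-05-19; 1996-05-18 is within that limit.
(3) the permitted window runs from 1996-06-17 + 10 = 1996-06-27 to 1996-06-17 + 23 = 1996-07-10; done 1996-07-09, which is between those dates.
(4) permitted from 1996-07-16 + 15 days = 1996-07-31 onward; done 1996-08-01, after the minimum wait.
(5) the permitted window runs from 1996-08-21 + 20 = 1996-09-10 to 1996-08-21 + 44 = 1996-10-04; 1996-09-13 falls inside that range.
(6) the permitted window runs from 1996-10-04 + 14 = 1996-10-18 to 1996-10-04 + 35 = 1996-11-08; done 1996-10-25, which is between those dates.
(7) permitted from 1996-11-04 + 7 days = 1996-11-11 onward; done 1996-11-13 — permitted.

None — every step was satisfied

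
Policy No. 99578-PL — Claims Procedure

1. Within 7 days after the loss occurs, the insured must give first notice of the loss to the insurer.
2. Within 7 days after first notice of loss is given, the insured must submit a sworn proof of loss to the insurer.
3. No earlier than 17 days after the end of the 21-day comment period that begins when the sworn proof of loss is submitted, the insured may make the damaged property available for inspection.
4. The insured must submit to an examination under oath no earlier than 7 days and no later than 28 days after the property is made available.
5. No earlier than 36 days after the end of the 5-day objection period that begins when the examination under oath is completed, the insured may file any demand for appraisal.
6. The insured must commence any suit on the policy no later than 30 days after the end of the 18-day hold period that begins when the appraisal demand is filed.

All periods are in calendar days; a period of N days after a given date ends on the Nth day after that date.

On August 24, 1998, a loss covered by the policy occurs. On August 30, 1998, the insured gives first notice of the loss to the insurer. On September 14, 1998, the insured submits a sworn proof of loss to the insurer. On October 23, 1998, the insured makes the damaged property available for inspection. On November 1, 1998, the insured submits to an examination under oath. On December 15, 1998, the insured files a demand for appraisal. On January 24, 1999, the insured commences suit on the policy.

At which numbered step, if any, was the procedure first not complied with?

Step 2

(1) due by August 24, 1998 + 7 days = August 31, 1998; done August 30, 1998 — timely.
(2) due by August 30, 1998 + 7 days = September 6, 1998; not done until September 14, 1998, 8 days after the deadline.
The procedure was therefore not followed at step 2.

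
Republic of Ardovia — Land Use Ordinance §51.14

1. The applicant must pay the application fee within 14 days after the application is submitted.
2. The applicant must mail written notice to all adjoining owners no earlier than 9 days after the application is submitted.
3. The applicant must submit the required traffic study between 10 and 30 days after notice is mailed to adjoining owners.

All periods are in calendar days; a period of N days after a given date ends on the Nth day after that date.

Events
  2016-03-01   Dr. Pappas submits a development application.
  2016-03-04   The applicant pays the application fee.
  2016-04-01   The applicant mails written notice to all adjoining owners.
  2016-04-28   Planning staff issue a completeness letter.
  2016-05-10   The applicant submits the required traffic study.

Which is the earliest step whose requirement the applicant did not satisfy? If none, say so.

Step 3

Step 1: 14 days after 2016-03-01 (when the application is submitted) is 2016-03-15; done 2016-03-04 — timely.
Step 2: the earliest permitted date is 9 days after 2016-03-01 (when the application is submitted), i.e. 2016-03-10; 2016-04-01 is on or after that date.
Step 3: the window is 10–30 days after 2016-04-01 (when notice is mailed to adjoining owners), so 2016-04-11 through 2016-05-01; done 2016-05-10 — 9 days after the window closed.
Later steps need not be reached.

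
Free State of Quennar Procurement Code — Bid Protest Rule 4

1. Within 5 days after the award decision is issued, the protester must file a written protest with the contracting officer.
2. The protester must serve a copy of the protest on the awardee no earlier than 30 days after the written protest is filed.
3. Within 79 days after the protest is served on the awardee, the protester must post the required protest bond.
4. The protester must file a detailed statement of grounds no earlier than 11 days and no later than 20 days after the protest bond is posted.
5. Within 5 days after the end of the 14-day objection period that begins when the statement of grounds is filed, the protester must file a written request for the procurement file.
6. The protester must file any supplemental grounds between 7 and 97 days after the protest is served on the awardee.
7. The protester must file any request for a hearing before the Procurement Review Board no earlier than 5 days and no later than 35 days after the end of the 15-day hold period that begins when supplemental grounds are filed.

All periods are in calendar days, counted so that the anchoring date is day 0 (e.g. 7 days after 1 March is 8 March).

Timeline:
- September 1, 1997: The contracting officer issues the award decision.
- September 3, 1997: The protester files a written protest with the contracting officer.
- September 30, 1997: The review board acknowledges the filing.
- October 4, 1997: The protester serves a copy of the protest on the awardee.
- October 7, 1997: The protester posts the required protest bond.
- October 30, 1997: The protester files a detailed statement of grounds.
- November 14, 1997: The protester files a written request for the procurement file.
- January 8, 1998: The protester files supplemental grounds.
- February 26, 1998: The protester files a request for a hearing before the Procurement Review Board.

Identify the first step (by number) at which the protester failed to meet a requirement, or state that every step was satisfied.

Step 1 — counting 5 days from September 1, 1997 (when the award decision is issued) gives a deadline of September 6, 1997; done September 3, 1997 — timely.
Step 2 — must wait 30 days from September 3, 1997 (when the written protest is filed), so not before October 3, 1997; done October 4, 1997 — permitted.
Step 3 — counting 79 days from October 4, 1997 (when the protest is served on the awardee) gives a deadline of December 22, 1997; done October 7, 1997 — timely.
Step 4 — 11 and 20 days from October 7, 1997 (when the protest bond is posted) are October 18, 1997 and October 27, 1997 respectively; done October 30, 1997 — 3 days after the window closed.
The procedure was therefore not followed at step 4.

Step 4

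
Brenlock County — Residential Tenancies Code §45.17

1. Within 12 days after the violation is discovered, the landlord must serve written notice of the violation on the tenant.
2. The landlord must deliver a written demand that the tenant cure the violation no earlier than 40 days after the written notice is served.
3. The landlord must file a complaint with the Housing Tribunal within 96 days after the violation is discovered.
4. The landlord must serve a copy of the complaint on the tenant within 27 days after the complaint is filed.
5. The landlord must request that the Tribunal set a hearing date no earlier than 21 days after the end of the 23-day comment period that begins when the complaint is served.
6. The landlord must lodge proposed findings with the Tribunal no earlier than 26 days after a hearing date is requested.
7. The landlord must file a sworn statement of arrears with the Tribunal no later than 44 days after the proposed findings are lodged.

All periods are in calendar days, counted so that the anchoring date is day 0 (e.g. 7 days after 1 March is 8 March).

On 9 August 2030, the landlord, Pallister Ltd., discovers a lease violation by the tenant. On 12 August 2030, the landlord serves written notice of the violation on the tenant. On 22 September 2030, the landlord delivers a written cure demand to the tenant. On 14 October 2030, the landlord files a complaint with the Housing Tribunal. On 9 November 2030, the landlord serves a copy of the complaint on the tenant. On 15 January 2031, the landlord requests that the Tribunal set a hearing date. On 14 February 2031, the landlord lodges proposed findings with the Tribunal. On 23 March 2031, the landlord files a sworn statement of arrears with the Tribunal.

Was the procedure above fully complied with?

Yes

(1) due by 9 August 2030 + 12 days = 21 August 2030; completed 12 August 2030, before the deadline.
(2) permitted from 12 August 2030 + 40 days = 21 September 2030 onward; done 22 September 2030, after the minimum wait.
(3) due by 9 August 2030 + 96 days = 13 November 2030; 14 October 2030 is within that limit.
(4) due by 14 October 2030 + 27 days = 10 November 2030; completed 9 November 2030, before the deadline.
(5) permitted from 2 December 2030 + 21 days = 23 December 2030 onward; done 15 January 2031 — permitted.
(6) permitted from 15 January 2031 + 26 days = 10 February 2031 onward; done 14 February 2031, after the minimum wait.
(7) due by 14 February 2031 + 44 days = 30 March 2031; 23 March 2031 is within that limit.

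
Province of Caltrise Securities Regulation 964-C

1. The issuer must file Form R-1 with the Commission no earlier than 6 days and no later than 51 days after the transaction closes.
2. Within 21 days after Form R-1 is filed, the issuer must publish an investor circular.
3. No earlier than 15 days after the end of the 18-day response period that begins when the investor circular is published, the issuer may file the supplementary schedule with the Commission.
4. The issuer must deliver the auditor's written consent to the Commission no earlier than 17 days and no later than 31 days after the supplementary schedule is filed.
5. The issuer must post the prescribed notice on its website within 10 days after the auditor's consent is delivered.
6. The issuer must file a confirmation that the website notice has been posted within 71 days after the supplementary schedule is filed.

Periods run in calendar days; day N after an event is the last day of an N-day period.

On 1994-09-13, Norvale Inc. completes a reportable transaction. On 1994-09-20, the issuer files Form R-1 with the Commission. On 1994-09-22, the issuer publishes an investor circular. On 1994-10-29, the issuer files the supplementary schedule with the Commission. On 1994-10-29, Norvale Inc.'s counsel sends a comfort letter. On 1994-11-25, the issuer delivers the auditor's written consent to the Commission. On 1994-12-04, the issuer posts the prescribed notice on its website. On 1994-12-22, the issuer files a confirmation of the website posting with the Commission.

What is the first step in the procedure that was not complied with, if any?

(1) the permitted window runs from 1994-09-13 + 6 = 1994-09-19 to 1994-09-13 + 51 = 1994-11-03; 1994-09-20 falls inside that range.
(2) due by 1994-09-20 + 21 days = 1994-10-11; done 1994-09-22 — timely.
(3) permitted from 1994-10-10 + 15 days = 1994-10-25 onward; done 1994-10-29 — permitted.
(4) the permitted window runs from 1994-10-29 + 17 = 1994-11-15 to 1994-10-29 + 31 = 1994-11-29; done 1994-11-25 — within the window.
(5) due by 1994-11-25 + 10 days = 1994-12-05; done 1994-12-04 — timely.
(6) due by 1994-10-29 + 71 days = 1995-01-08; completed 1994-12-22, before the deadline.

None — every step was satisfied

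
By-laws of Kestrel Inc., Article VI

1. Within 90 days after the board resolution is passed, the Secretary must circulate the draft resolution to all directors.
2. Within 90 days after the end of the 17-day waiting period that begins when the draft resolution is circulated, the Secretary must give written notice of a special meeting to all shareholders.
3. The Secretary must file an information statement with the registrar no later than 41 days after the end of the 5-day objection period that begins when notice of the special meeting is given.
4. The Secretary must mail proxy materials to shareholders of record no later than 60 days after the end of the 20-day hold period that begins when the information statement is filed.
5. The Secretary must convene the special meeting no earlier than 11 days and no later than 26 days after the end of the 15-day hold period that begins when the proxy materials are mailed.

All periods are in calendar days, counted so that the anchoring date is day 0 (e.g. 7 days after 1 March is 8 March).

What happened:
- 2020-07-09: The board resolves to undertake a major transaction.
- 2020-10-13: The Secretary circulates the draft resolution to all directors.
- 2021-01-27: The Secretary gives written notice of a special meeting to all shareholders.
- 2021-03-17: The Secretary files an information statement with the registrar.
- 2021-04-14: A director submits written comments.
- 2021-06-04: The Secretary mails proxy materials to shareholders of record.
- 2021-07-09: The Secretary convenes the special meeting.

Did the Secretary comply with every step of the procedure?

Step 1: 90 days after 2020-07-09 (when the board resolution is passed) is 2020-10-07; 2020-10-13 misses that deadline by 6 days.

No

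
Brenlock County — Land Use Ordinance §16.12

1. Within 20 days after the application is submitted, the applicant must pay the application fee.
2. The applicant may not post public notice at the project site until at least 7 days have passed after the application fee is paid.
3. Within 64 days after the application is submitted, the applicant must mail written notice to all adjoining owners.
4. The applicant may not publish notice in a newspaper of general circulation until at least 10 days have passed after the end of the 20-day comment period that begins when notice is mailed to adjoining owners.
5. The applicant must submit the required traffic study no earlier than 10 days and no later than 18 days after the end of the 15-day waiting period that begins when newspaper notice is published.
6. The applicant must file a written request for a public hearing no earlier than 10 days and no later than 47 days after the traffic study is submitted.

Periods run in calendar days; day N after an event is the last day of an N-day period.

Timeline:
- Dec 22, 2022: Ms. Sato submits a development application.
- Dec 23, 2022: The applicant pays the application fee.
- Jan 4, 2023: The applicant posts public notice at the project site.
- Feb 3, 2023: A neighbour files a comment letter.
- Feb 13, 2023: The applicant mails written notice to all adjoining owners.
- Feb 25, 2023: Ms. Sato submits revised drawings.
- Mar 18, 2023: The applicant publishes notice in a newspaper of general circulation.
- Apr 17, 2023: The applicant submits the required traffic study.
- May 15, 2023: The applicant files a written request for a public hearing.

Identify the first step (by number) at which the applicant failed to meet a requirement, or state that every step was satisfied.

(1) due by Dec 22, 2022 + 20 days = Jan 11, 2023; done Dec 23, 2022 — timely.
(2) permitted from Dec 23, 2022 + 7 days = Dec 30, 2022 onward; done Jan 4, 2023, after the minimum wait.
(3) due by Dec 22, 2022 + 64 days = Feb 24, 2023; Feb 13, 2023 is within that limit.
(4) permitted from Mar 5, 2023 + 10 days = Mar 15, 2023 onward; Mar 18, 2023 is on or after that date.
(5) the permitted window runs from Apr 2, 2023 + 10 = Apr 12, 2023 to Apr 2, 2023 + 18 = Apr 20, 2023; done Apr 17, 2023 — within the window.
(6) the permitted window runs from Apr 17, 2023 + 10 = Apr 27, 2023 to Apr 17, 2023 + 47 = Jun 3, 2023; May 15, 2023 falls inside that range.

None — every step was satisfied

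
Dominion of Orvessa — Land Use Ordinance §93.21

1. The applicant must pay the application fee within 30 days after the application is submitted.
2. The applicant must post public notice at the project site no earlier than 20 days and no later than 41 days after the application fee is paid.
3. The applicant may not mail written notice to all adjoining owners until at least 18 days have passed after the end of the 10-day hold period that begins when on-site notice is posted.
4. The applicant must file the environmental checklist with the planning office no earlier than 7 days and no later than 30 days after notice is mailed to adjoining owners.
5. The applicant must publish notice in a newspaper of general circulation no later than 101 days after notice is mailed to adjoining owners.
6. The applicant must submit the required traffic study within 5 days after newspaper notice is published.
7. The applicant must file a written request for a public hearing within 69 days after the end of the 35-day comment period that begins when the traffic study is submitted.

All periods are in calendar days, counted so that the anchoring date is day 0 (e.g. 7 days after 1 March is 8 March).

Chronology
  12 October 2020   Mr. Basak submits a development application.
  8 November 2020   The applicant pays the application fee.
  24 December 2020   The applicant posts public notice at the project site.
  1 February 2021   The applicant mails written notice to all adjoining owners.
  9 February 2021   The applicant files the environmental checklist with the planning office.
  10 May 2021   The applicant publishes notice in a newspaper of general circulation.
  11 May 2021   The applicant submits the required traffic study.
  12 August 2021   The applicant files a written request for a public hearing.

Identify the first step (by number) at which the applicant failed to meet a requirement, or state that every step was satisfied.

(1) due by 12 October 2020 + 30 days = 11 November 2020; done 8 November 2020 — timely.
(2) the permitted window runs from 8 November 2020 + 20 = 28 November 2020 to 8 November 2020 + 41 = 19 December 2020; 24 December 2020 is 5 days past the end of the window.
Later steps need not be reached.

Step 2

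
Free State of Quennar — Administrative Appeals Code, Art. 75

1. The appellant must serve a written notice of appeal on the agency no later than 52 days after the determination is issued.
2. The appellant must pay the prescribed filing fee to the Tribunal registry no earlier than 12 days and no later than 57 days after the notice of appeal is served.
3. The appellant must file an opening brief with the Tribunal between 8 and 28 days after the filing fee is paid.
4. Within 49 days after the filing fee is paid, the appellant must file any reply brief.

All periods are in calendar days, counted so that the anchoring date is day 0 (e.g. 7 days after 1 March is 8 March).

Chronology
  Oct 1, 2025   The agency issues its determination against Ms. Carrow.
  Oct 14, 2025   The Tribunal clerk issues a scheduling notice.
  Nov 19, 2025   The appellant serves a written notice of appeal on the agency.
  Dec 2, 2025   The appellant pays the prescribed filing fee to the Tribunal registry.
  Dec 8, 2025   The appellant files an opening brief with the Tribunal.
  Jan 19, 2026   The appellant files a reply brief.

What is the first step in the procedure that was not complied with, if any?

Step 1: 52 days after Oct 1, 2025 (when the determination is issued) is Nov 22, 2025; done Nov 19, 2025 — timely.
Step 2: the window is 12–57 days after Nov 19, 2025 (when the notice of appeal is served), so Dec 1, 2025 through Jan 15, 2026; done Dec 2, 2025, which is between those dates.
Step 3: the window is 8–28 days after Dec 2, 2025 (when the filing fee is paid), so Dec 10, 2025 through Dec 30, 2025; Dec 8, 2025 is 2 days too early.
No need to go further; step 3 was not satisfied.

Step 3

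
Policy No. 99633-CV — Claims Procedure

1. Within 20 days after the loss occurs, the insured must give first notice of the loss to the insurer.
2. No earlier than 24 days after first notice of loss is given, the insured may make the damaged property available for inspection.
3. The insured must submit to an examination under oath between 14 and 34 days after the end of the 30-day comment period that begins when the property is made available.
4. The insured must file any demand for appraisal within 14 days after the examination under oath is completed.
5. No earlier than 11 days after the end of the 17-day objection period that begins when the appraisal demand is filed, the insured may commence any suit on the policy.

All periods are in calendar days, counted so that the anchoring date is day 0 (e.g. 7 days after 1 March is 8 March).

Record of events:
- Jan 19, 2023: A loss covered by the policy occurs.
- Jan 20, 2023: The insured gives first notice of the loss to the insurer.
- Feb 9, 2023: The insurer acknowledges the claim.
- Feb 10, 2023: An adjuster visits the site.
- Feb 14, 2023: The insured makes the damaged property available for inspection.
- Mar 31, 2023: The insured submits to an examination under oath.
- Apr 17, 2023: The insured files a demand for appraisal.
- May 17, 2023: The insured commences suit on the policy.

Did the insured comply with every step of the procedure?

No

Step 1 — counting 20 days from Jan 19, 2023 (when the loss occurs) gives a deadline of Feb 8, 2023; Jan 20, 2023 is within that limit.
Step 2 — must wait 24 days from Jan 20, 2023 (when first notice of loss is given), so not before Feb 13, 2023; done Feb 14, 2023 — permitted.
Step 3 — 14 and 34 days from Mar 16, 2023 (end of the 30-day comment period, which began when the property is made available on Feb 14, 2023) are Mar 30, 2023 and Apr 19, 2023 respectively; done Mar 31, 2023, which is between those dates.
Step 4 — counting 14 days from Mar 31, 2023 (when the examination under oath is completed) gives a deadline of Apr 14, 2023; done Apr 17, 2023 — 3 days late.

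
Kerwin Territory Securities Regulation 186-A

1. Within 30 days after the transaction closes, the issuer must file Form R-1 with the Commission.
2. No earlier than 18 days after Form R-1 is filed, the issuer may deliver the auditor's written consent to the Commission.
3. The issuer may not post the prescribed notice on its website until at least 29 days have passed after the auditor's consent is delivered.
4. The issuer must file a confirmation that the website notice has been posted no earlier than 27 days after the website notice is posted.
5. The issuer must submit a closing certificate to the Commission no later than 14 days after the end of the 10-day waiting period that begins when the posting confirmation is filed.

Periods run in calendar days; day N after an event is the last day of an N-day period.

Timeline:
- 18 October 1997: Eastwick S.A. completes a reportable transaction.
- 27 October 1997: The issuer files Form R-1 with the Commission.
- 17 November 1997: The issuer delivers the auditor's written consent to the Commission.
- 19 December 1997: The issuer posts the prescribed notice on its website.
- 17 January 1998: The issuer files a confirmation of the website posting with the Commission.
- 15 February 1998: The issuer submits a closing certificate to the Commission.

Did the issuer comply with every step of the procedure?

No

Step 1: 30 days after 18 October 1997 (when the transaction closes) is 17 November 1997; done 27 October 1997 — timely.
Step 2: the earliest permitted date is 18 days after 27 October 1997 (when Form R-1 is filed), i.e. 14 November 1997; 17 November 1997 is on or after that date.
Step 3: the earliest permitted date is 29 days after 17 November 1997 (when the auditor's consent is delivered), i.e. 16 December 1997; done 19 December 1997, after the minimum wait.
Step 4: the earliest permitted date is 27 days after 19 December 1997 (when the website notice is posted), i.e. 15 January 1998; 17 January 1998 is on or after that date.
Step 5: 14 days after 27 January 1998 (end of the 10-day waiting period, which began when the posting confirmation is filed on 17 January 1998) is 10 February 1998; not done until 15 February 1998, 5 days after the deadline.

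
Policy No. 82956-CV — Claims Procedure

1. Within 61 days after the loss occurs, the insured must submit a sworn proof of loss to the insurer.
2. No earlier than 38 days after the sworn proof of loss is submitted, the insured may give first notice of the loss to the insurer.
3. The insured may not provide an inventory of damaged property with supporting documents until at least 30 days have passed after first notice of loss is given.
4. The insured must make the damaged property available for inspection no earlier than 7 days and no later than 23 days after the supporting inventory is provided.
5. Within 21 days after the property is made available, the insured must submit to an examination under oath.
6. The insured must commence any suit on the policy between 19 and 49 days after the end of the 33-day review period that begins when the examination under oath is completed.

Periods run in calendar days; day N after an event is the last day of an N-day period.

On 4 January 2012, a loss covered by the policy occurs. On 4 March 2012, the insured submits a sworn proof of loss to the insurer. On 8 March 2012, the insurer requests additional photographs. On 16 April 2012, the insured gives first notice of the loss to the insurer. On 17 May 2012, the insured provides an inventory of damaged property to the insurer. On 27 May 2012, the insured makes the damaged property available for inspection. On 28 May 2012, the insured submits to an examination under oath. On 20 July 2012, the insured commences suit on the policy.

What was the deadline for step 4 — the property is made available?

9 June 2012

Step 4 runs from 17 May 2012, when the supporting inventory is provided. The window is 7–23 days after 17 May 2012; it closes on 9 June 2012.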